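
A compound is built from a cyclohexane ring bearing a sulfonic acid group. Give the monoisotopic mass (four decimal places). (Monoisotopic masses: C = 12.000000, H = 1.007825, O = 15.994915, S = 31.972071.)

Atom tally by fragment:
  cyclohexane ring core → C:6 H:12
  (− 1 ring H displaced by substituents)
  + SO3H → S:1 O:3 H:1
Element totals:
  C: 6
  H: 12
  O: 3
  S: 1
Molecular formula: C6H12O3S.
  M = 6(12.0) + 12(1.007825) + 3(15.994915) + 31.972071
    = 72.000000 + 12.093900 + 47.984745 + 31.972071 = 164.050716

164.0507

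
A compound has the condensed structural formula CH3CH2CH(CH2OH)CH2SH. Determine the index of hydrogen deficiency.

Element totals:
  C: 5
  H: 12
  O: 1
  S: 1
Molecular formula: C5H12OS.
DoU = (2C + 2 + N − H − X) / 2 = (2·5 + 2 + 0 − 12 − 0) / 2 = 0.

0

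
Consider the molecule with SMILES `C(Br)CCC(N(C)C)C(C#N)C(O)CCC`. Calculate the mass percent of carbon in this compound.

49.49%

Atom tally by fragment:
  BrCH2 → C:1 H:2 Br:1
  CH2 → C:1 H:2
  CH2 → C:1 H:2
  CH(N(CH3)2) → C:3 H:7 N:1
  CH(CN) → C:2 H:1 N:1
  CH(OH) → C:1 H:2 O:1
  CH2 → C:1 H:2
  CH2 → C:1 H:2
  CH3 → C:1 H:3
Element totals:
  C: 12
  H: 23
  Br: 1
  N: 2
  O: 1
Molecular formula: C12H23BrN2O.
Molar mass = 291.233 g/mol.
Mass from C: 12 × 12.011 = 144.132 g/mol.
%C = 144.132 / 291.233 × 100 = 49.49%.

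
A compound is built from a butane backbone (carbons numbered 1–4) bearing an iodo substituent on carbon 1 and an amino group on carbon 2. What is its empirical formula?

C4H10IN

Atom tally by fragment:
  ICH2 → C:1 H:2 I:1
  CH(NH2) → C:1 H:3 N:1
  CH2 → C:1 H:2
  CH3 → C:1 H:3
Element totals:
  C: 4
  H: 10
  I: 1
  N: 1
Molecular formula: C4H10IN.
gcd of subscripts (4, 10, 1, 1) = 1, so the empirical formula equals the molecular formula.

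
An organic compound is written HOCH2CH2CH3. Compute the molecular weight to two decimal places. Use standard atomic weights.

Atom tally by fragment:
  HOCH2CH2 → C:2 H:5 O:1
  CH3 → C:1 H:3
Element totals:
  C: 3
  H: 8
  O: 1
Molecular formula: C3H8O.
  M = 3(12.011) + 8(1.008) + 15.999
    = 36.033 + 8.064 + 15.999 = 60.096

60.10 g/mol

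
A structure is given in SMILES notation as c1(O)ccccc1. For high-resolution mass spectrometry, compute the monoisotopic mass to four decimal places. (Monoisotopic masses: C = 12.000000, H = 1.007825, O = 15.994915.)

94.0419

Atom tally by fragment:
  benzene ring core → C:6 H:6
  (− 1 ring H displaced by substituents)
  + OH → O:1 H:1
Element totals:
  C: 6
  H: 6
  O: 1
Molecular formula: C6H6O.
  M = 6(12.0) + 6(1.007825) + 15.994915
    = 72.000000 + 6.046950 + 15.994915 = 94.041865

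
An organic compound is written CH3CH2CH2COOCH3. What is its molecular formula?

Element totals:
  C: 5
  H: 10
  O: 2

C5H10O2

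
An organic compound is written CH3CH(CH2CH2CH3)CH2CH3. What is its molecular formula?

C7H16

Atom tally by fragment:
  CH3 → C:1 H:3
  CH(CH2CH2CH3) → C:4 H:8
  CH2 → C:1 H:2
  CH3 → C:1 H:3
Element totals:
  C: 7
  H: 16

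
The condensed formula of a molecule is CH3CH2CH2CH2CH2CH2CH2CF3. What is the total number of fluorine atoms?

3

Element totals:
  C: 8
  H: 15
  F: 3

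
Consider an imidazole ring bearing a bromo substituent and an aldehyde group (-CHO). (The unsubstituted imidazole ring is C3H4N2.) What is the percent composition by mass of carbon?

Atom tally by fragment:
  imidazole ring core → C:3 H:4 N:2
  (− 2 ring H displaced by substituents)
  + Br → Br:1
  + CHO → C:1 H:1 O:1
Element totals:
  C: 4
  H: 3
  Br: 1
  N: 2
  O: 1
Molecular formula: C4H3BrN2O.
Molar mass = 174.985 g/mol.
Mass from C: 4 × 12.011 = 48.044 g/mol.
%C = 48.044 / 174.985 × 100 = 27.46%.

27.46%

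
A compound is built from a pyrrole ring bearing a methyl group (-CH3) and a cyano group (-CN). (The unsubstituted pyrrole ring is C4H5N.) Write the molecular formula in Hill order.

C6H6N2

Atom tally by fragment:
  pyrrole ring core → C:4 H:5 N:1
  (− 2 ring H displaced by substituents)
  + CH3 → C:1 H:3
  + CN → C:1 N:1
Element totals:
  C: 6
  H: 6
  N: 2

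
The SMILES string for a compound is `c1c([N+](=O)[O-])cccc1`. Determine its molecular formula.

C6H5NO2

Atom tally by fragment:
  benzene ring core → C:6 H:6
  (− 1 ring H displaced by substituents)
  + NO2 → N:1 O:2
Element totals:
  C: 6
  H: 5
  N: 1
  O: 2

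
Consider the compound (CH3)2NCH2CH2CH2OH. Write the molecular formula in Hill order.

Element totals:
  C: 5
  H: 13
  N: 1
  O: 1

C5H13NO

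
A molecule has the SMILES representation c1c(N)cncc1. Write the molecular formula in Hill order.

Atom tally by fragment:
  pyridine ring core → C:5 H:5 N:1
  (− 1 ring H displaced by substituents)
  + NH2 → N:1 H:2
Element totals:
  C: 5
  H: 6
  N: 2

C5H6N2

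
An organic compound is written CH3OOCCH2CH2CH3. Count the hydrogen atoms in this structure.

Atom tally by fragment:
  CH3OOCCH2 → C:3 H:5 O:2
  CH2 → C:1 H:2
  CH3 → C:1 H:3
Element totals:
  C: 5
  H: 10
  O: 2

10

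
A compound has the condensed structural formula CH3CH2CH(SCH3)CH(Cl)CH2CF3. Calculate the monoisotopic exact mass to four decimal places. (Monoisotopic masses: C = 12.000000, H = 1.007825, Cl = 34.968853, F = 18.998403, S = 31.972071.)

Atom tally by fragment:
  CH3 → C:1 H:3
  CH2 → C:1 H:2
  CH(SCH3) → C:2 H:4 S:1
  CH(Cl) → C:1 H:1 Cl:1
  CH2CF3 → C:2 H:2 F:3
Element totals:
  C: 7
  H: 12
  Cl: 1
  F: 3
  S: 1
Molecular formula: C7H12ClF3S.
  M = 7(12.0) + 12(1.007825) + 34.968853 + 3(18.998403) + 31.972071
    = 84.000000 + 12.093900 + 34.968853 + 56.995209 + 31.972071 = 220.030033

220.0300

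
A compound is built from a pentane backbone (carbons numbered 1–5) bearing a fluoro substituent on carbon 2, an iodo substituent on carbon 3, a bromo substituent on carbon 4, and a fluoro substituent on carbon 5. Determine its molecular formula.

Atom tally by fragment:
  CH3 → C:1 H:3
  CH(F) → C:1 H:1 F:1
  CH(I) → C:1 H:1 I:1
  CH(Br) → C:1 H:1 Br:1
  CH2F → C:1 H:2 F:1
Element totals:
  C: 5
  H: 8
  Br: 1
  F: 2
  I: 1

C5H8BrF2I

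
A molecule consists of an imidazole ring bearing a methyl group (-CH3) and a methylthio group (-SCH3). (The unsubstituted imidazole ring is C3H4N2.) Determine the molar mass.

128.19 g/mol

Atom tally by fragment:
  imidazole ring core → C:3 H:4 N:2
  (− 2 ring H displaced by substituents)
  + CH3 → C:1 H:3
  + SCH3 → C:1 H:3 S:1
Element totals:
  C: 5
  H: 8
  N: 2
  S: 1
Molecular formula: C5H8N2S.
  M = 5(12.011) + 8(1.008) + 2(14.007) + 32.06
    = 60.055 + 8.064 + 28.014 + 32.060 = 128.193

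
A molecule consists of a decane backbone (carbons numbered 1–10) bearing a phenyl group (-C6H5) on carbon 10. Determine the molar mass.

218.38 g/mol

Atom tally by fragment:
  CH3 → C:1 H:3
  CH2 → C:1 H:2
  CH2 → C:1 H:2
  CH2 → C:1 H:2
  CH2 → C:1 H:2
  CH2 → C:1 H:2
  CH2 → C:1 H:2
  CH2 → C:1 H:2
  CH2 → C:1 H:2
  CH2C6H5 → C:7 H:7
Element totals:
  C: 16
  H: 26
Molecular formula: C16H26.
  M = 16(12.011) + 26(1.008)
    = 192.176 + 26.208 = 218.384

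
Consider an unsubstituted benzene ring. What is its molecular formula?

C6H6

Atom tally by fragment:
  benzene ring core → C:6 H:6
Element totals:
  C: 6
  H: 6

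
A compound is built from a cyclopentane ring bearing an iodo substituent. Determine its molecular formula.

C5H9I

Atom tally by fragment:
  cyclopentane ring core → C:5 H:10
  (− 1 ring H displaced by substituents)
  + I → I:1
Element totals:
  C: 5
  H: 9
  I: 1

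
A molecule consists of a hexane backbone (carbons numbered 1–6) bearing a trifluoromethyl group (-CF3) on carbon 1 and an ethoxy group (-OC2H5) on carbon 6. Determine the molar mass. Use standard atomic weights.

198.23 g/mol

Atom tally by fragment:
  F3CCH2 → C:2 H:2 F:3
  CH2 → C:1 H:2
  CH2 → C:1 H:2
  CH2 → C:1 H:2
  CH2 → C:1 H:2
  CH2OC2H5 → C:3 H:7 O:1
Element totals:
  C: 9
  H: 17
  F: 3
  O: 1
Molecular formula: C9H17F3O.
  M = 9(12.011) + 17(1.008) + 3(18.998) + 15.999
    = 108.099 + 17.136 + 56.994 + 15.999 = 198.228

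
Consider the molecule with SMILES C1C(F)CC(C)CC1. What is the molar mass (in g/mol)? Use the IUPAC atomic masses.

116.18 g/mol

Atom tally by fragment:
  cyclohexane ring core → C:6 H:12
  (− 2 ring H displaced by substituents)
  + F → F:1
  + CH3 → C:1 H:3
Element totals:
  C: 7
  H: 13
  F: 1
Molecular formula: C7H13F.
  M = 7(12.011) + 13(1.008) + 18.998
    = 84.077 + 13.104 + 18.998 = 116.179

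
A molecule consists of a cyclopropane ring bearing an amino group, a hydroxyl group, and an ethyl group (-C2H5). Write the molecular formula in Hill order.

Atom tally by fragment:
  cyclopropane ring core → C:3 H:6
  (− 3 ring H displaced by substituents)
  + NH2 → N:1 H:2
  + OH → O:1 H:1
  + C2H5 → C:2 H:5
Element totals:
  C: 5
  H: 11
  N: 1
  O: 1

C5H11NO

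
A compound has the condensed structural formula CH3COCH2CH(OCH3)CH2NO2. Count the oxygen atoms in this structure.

4

Element totals:
  C: 6
  H: 11
  N: 1
  O: 4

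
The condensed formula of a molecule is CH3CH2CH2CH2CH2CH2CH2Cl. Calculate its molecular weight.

134.65 g/mol

Element totals:
  C: 7
  H: 15
  Cl: 1
Molecular formula: C7H15Cl.
  M = 7(12.011) + 15(1.008) + 35.45
    = 84.077 + 15.120 + 35.450 = 134.647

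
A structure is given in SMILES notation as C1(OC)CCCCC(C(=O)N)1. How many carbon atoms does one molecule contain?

8

Atom tally by fragment:
  cyclohexane ring core → C:6 H:12
  (− 2 ring H displaced by substituents)
  + OCH3 → C:1 H:3 O:1
  + CONH2 → C:1 H:2 O:1 N:1
Element totals:
  C: 8
  H: 15
  N: 1
  O: 2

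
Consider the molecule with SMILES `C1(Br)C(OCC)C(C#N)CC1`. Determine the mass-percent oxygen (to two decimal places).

7.34%

Atom tally by fragment:
  cyclopentane ring core → C:5 H:10
  (− 3 ring H displaced by substituents)
  + Br → Br:1
  + OC2H5 → C:2 H:5 O:1
  + CN → C:1 N:1
Element totals:
  C: 8
  H: 12
  Br: 1
  N: 1
  O: 1
Molecular formula: C8H12BrNO.
Molar mass = 218.094 g/mol.
Mass from O: 1 × 15.999 = 15.999 g/mol.
%O = 15.999 / 218.094 × 100 = 7.34%.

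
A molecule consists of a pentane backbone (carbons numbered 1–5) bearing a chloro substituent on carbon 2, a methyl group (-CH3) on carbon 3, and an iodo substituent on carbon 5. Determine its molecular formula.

Atom tally by fragment:
  CH3 → C:1 H:3
  CH(Cl) → C:1 H:1 Cl:1
  CH(CH3) → C:2 H:4
  CH2 → C:1 H:2
  CH2I → C:1 H:2 I:1
Element totals:
  C: 6
  H: 12
  Cl: 1
  I: 1

C6H12ClI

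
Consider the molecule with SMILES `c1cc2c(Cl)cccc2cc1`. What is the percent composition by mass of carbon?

73.86%

Atom tally by fragment:
  naphthalene ring system core → C:10 H:8
  (− 1 ring H displaced by substituents)
  + Cl → Cl:1
Element totals:
  C: 10
  H: 7
  Cl: 1
Molecular formula: C10H7Cl.
Molar mass = 162.616 g/mol.
Mass from C: 10 × 12.011 = 120.110 g/mol.
%C = 120.110 / 162.616 × 100 = 73.86%.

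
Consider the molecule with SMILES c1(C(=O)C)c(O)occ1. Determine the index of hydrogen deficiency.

Atom tally by fragment:
  furan ring core → C:4 H:4 O:1
  (− 2 ring H displaced by substituents)
  + COCH3 → C:2 H:3 O:1
  + OH → O:1 H:1
Element totals:
  C: 6
  H: 6
  O: 3
Molecular formula: C6H6O3.
DoU = (2C + 2 + N − H − X) / 2 = (2·6 + 2 + 0 − 6 − 0) / 2 = 4.

4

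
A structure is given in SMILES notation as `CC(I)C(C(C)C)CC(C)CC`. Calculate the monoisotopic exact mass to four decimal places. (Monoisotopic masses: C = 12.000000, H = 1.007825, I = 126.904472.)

Atom tally by fragment:
  CH3 → C:1 H:3
  CH(I) → C:1 H:1 I:1
  CH(CH(CH3)2) → C:4 H:8
  CH2 → C:1 H:2
  CH(CH3) → C:2 H:4
  CH2 → C:1 H:2
  CH3 → C:1 H:3
Element totals:
  C: 11
  H: 23
  I: 1
Molecular formula: C11H23I.
  M = 11(12.0) + 23(1.007825) + 126.904472
    = 132.000000 + 23.179975 + 126.904472 = 282.084447

282.0844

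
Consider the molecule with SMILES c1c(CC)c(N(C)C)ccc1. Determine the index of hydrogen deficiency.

Atom tally by fragment:
  benzene ring core → C:6 H:6
  (− 2 ring H displaced by substituents)
  + C2H5 → C:2 H:5
  + N(CH3)2 → N:1 C:2 H:6
Element totals:
  C: 10
  H: 15
  N: 1
Molecular formula: C10H15N.
DoU = (2C + 2 + N − H − X) / 2 = (2·10 + 2 + 1 − 15 − 0) / 2 = 4.

4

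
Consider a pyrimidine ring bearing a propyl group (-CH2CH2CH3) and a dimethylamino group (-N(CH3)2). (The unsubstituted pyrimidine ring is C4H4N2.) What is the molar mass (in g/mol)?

Atom tally by fragment:
  pyrimidine ring core → C:4 H:4 N:2
  (− 2 ring H displaced by substituents)
  + CH2CH2CH3 → C:3 H:7
  + N(CH3)2 → N:1 C:2 H:6
Element totals:
  C: 9
  H: 15
  N: 3
Molecular formula: C9H15N3.
  M = 9(12.011) + 15(1.008) + 3(14.007)
    = 108.099 + 15.120 + 42.021 = 165.240

165.24 g/mol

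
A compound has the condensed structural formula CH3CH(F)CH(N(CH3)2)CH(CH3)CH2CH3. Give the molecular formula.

C9H20FN

Atom tally by fragment:
  CH3 → C:1 H:3
  CH(F) → C:1 H:1 F:1
  CH(N(CH3)2) → C:3 H:7 N:1
  CH(CH3) → C:2 H:4
  CH2 → C:1 H:2
  CH3 → C:1 H:3
Element totals:
  C: 9
  H: 20
  F: 1
  N: 1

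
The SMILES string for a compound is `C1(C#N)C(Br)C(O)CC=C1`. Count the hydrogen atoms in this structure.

Atom tally by fragment:
  cyclohexene ring core → C:6 H:10
  (− 3 ring H displaced by substituents)
  + CN → C:1 N:1
  + Br → Br:1
  + OH → O:1 H:1
Element totals:
  C: 7
  H: 8
  Br: 1
  N: 1
  O: 1

8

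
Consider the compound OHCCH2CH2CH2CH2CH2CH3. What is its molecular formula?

Element totals:
  C: 7
  H: 14
  O: 1

C7H14O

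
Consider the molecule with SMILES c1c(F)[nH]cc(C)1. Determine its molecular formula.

C5H6FN

Atom tally by fragment:
  pyrrole ring core → C:4 H:5 N:1
  (− 2 ring H displaced by substituents)
  + F → F:1
  + CH3 → C:1 H:3
Element totals:
  C: 5
  H: 6
  F: 1
  N: 1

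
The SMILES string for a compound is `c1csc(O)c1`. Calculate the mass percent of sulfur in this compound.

Atom tally by fragment:
  thiophene ring core → C:4 H:4 S:1
  (− 1 ring H displaced by substituents)
  + OH → O:1 H:1
Element totals:
  C: 4
  H: 4
  O: 1
  S: 1
Molecular formula: C4H4OS.
Molar mass = 100.135 g/mol.
Mass from S: 1 × 32.06 = 32.060 g/mol.
%S = 32.060 / 100.135 × 100 = 32.02%.

32.02%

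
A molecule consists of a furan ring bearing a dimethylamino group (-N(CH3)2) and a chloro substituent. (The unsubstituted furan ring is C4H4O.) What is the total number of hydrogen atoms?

8

Atom tally by fragment:
  furan ring core → C:4 H:4 O:1
  (− 2 ring H displaced by substituents)
  + N(CH3)2 → N:1 C:2 H:6
  + Cl → Cl:1
Element totals:
  C: 6
  H: 8
  Cl: 1
  N: 1
  O: 1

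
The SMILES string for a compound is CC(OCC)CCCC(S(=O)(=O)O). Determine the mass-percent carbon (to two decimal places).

Atom tally by fragment:
  CH3 → C:1 H:3
  CH(OC2H5) → C:3 H:6 O:1
  CH2 → C:1 H:2
  CH2 → C:1 H:2
  CH2 → C:1 H:2
  CH2SO3H → C:1 H:3 S:1 O:3
Element totals:
  C: 8
  H: 18
  O: 4
  S: 1
Molecular formula: C8H18O4S.
Molar mass = 210.288 g/mol.
Mass from C: 8 × 12.011 = 96.088 g/mol.
%C = 96.088 / 210.288 × 100 = 45.69%.

45.69%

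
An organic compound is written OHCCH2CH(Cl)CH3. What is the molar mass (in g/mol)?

106.55 g/mol

Element totals:
  C: 4
  H: 7
  Cl: 1
  O: 1
Molecular formula: C4H7ClO.
  M = 4(12.011) + 7(1.008) + 35.45 + 15.999
    = 48.044 + 7.056 + 35.450 + 15.999 = 106.549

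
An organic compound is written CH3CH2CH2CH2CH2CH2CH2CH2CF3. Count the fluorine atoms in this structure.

Atom tally by fragment:
  CH3 → C:1 H:3
  CH2 → C:1 H:2
  CH2 → C:1 H:2
  CH2 → C:1 H:2
  CH2 → C:1 H:2
  CH2 → C:1 H:2
  CH2 → C:1 H:2
  CH2CF3 → C:2 H:2 F:3
Element totals:
  C: 9
  H: 17
  F: 3

3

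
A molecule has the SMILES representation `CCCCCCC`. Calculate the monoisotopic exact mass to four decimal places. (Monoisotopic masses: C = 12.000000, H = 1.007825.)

Atom tally by fragment:
  CH3 → C:1 H:3
  CH2 → C:1 H:2
  CH2 → C:1 H:2
  CH2 → C:1 H:2
  CH2 → C:1 H:2
  CH2 → C:1 H:2
  CH3 → C:1 H:3
Element totals:
  C: 7
  H: 16
Molecular formula: C7H16.
  M = 7(12.0) + 16(1.007825)
    = 84.000000 + 16.125200 = 100.125200

100.1252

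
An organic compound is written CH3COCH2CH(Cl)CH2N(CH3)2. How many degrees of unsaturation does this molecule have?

1

Element totals:
  C: 7
  H: 14
  Cl: 1
  N: 1
  O: 1
Molecular formula: C7H14ClNO.
DoU = (2C + 2 + N − H − X) / 2 = (2·7 + 2 + 1 − 14 − 1) / 2 = 1.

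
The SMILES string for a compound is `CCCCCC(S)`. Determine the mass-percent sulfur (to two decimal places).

Atom tally by fragment:
  CH3 → C:1 H:3
  CH2 → C:1 H:2
  CH2 → C:1 H:2
  CH2 → C:1 H:2
  CH2 → C:1 H:2
  CH2SH → C:1 H:3 S:1
Element totals:
  C: 6
  H: 14
  S: 1
Molecular formula: C6H14S.
Molar mass = 118.238 g/mol.
Mass from S: 1 × 32.06 = 32.060 g/mol.
%S = 32.060 / 118.238 × 100 = 27.11%.

27.11%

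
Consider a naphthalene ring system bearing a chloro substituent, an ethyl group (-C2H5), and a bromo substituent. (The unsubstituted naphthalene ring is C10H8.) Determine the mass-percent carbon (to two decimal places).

53.47%

Atom tally by fragment:
  naphthalene ring system core → C:10 H:8
  (− 3 ring H displaced by substituents)
  + Cl → Cl:1
  + C2H5 → C:2 H:5
  + Br → Br:1
Element totals:
  C: 12
  H: 10
  Br: 1
  Cl: 1
Molecular formula: C12H10BrCl.
Molar mass = 269.566 g/mol.
Mass from C: 12 × 12.011 = 144.132 g/mol.
%C = 144.132 / 269.566 × 100 = 53.47%.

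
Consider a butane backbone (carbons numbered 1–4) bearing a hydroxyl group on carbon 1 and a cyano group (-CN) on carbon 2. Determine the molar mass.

Atom tally by fragment:
  HOCH2 → C:1 H:3 O:1
  CH(CN) → C:2 H:1 N:1
  CH2 → C:1 H:2
  CH3 → C:1 H:3
Element totals:
  C: 5
  H: 9
  N: 1
  O: 1
Molecular formula: C5H9NO.
  M = 5(12.011) + 9(1.008) + 14.007 + 15.999
    = 60.055 + 9.072 + 14.007 + 15.999 = 99.133

99.13 g/mol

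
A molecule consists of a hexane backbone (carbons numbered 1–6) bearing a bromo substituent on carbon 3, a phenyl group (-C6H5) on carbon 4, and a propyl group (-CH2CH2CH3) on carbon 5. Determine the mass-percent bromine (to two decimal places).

Atom tally by fragment:
  CH3 → C:1 H:3
  CH2 → C:1 H:2
  CH(Br) → C:1 H:1 Br:1
  CH(C6H5) → C:7 H:6
  CH(CH2CH2CH3) → C:4 H:8
  CH3 → C:1 H:3
Element totals:
  C: 15
  H: 23
  Br: 1
Molecular formula: C15H23Br.
Molar mass = 283.253 g/mol.
Mass from Br: 1 × 79.904 = 79.904 g/mol.
%Br = 79.904 / 283.253 × 100 = 28.21%.

28.21%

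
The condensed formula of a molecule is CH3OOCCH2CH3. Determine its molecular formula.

Element totals:
  C: 4
  H: 8
  O: 2

C4H8O2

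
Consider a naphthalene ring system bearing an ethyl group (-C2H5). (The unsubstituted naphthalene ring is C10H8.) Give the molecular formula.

Atom tally by fragment:
  naphthalene ring system core → C:10 H:8
  (− 1 ring H displaced by substituents)
  + C2H5 → C:2 H:5
Element totals:
  C: 12
  H: 12

C12H12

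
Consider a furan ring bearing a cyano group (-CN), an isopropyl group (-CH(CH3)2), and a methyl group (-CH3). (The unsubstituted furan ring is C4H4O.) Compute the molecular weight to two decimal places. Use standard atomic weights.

149.19 g/mol

Atom tally by fragment:
  furan ring core → C:4 H:4 O:1
  (− 3 ring H displaced by substituents)
  + CN → C:1 N:1
  + CH(CH3)2 → C:3 H:7
  + CH3 → C:1 H:3
Element totals:
  C: 9
  H: 11
  N: 1
  O: 1
Molecular formula: C9H11NO.
  M = 9(12.011) + 11(1.008) + 14.007 + 15.999
    = 108.099 + 11.088 + 14.007 + 15.999 = 149.193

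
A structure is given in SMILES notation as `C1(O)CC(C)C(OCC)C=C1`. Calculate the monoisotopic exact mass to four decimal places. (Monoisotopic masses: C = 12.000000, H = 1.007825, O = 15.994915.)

Atom tally by fragment:
  cyclohexene ring core → C:6 H:10
  (− 3 ring H displaced by substituents)
  + OH → O:1 H:1
  + CH3 → C:1 H:3
  + OC2H5 → C:2 H:5 O:1
Element totals:
  C: 9
  H: 16
  O: 2
Molecular formula: C9H16O2.
  M = 9(12.0) + 16(1.007825) + 2(15.994915)
    = 108.000000 + 16.125200 + 31.989830 = 156.115030

156.1150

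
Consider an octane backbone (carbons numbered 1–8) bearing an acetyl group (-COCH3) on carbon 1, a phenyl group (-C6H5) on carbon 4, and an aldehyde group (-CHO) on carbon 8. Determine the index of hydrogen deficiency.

Atom tally by fragment:
  CH3COCH2 → C:3 H:5 O:1
  CH2 → C:1 H:2
  CH2 → C:1 H:2
  CH(C6H5) → C:7 H:6
  CH2 → C:1 H:2
  CH2 → C:1 H:2
  CH2 → C:1 H:2
  CH2CHO → C:2 H:3 O:1
Element totals:
  C: 17
  H: 24
  O: 2
Molecular formula: C17H24O2.
DoU = (2C + 2 + N − H − X) / 2 = (2·17 + 2 + 0 − 24 − 0) / 2 = 6.

6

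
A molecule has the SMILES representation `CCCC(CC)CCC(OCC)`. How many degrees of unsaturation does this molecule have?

Atom tally by fragment:
  CH3 → C:1 H:3
  CH2 → C:1 H:2
  CH2 → C:1 H:2
  CH(C2H5) → C:3 H:6
  CH2 → C:1 H:2
  CH2 → C:1 H:2
  CH2OC2H5 → C:3 H:7 O:1
Element totals:
  C: 11
  H: 24
  O: 1
Molecular formula: C11H24O.
DoU = (2C + 2 + N − H − X) / 2 = (2·11 + 2 + 0 − 24 − 0) / 2 = 0.

0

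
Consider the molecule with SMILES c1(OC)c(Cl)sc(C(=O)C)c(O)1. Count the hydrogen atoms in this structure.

7

Atom tally by fragment:
  thiophene ring core → C:4 H:4 S:1
  (− 4 ring H displaced by substituents)
  + OCH3 → C:1 H:3 O:1
  + Cl → Cl:1
  + COCH3 → C:2 H:3 O:1
  + OH → O:1 H:1
Element totals:
  C: 7
  H: 7
  Cl: 1
  O: 3
  S: 1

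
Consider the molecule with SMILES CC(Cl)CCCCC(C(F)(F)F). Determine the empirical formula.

C8H14ClF3

Atom tally by fragment:
  CH3 → C:1 H:3
  CH(Cl) → C:1 H:1 Cl:1
  CH2 → C:1 H:2
  CH2 → C:1 H:2
  CH2 → C:1 H:2
  CH2 → C:1 H:2
  CH2CF3 → C:2 H:2 F:3
Element totals:
  C: 8
  H: 14
  Cl: 1
  F: 3
Molecular formula: C8H14ClF3.
gcd of subscripts (8, 1, 3, 14) = 1, so the empirical formula equals the molecular formula.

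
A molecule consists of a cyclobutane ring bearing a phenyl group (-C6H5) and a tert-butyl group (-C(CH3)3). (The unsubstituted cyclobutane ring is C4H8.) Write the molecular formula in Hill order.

Atom tally by fragment:
  cyclobutane ring core → C:4 H:8
  (− 2 ring H displaced by substituents)
  + C6H5 → C:6 H:5
  + C(CH3)3 → C:4 H:9
Element totals:
  C: 14
  H: 20

C14H20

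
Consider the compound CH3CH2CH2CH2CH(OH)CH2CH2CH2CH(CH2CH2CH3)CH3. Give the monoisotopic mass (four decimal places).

200.2140

Atom tally by fragment:
  CH3 → C:1 H:3
  CH2 → C:1 H:2
  CH2 → C:1 H:2
  CH2 → C:1 H:2
  CH(OH) → C:1 H:2 O:1
  CH2 → C:1 H:2
  CH2 → C:1 H:2
  CH2 → C:1 H:2
  CH(CH2CH2CH3) → C:4 H:8
  CH3 → C:1 H:3
Element totals:
  C: 13
  H: 28
  O: 1
Molecular formula: C13H28O.
  M = 13(12.0) + 28(1.007825) + 15.994915
    = 156.000000 + 28.219100 + 15.994915 = 200.214015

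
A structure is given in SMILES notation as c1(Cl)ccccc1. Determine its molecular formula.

C6H5Cl

Atom tally by fragment:
  benzene ring core → C:6 H:6
  (− 1 ring H displaced by substituents)
  + Cl → Cl:1
Element totals:
  C: 6
  H: 5
  Cl: 1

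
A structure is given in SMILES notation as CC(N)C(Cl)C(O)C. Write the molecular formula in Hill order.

Atom tally by fragment:
  CH3 → C:1 H:3
  CH(NH2) → C:1 H:3 N:1
  CH(Cl) → C:1 H:1 Cl:1
  CH(OH) → C:1 H:2 O:1
  CH3 → C:1 H:3
Element totals:
  C: 5
  H: 12
  Cl: 1
  N: 1
  O: 1

C5H12ClNO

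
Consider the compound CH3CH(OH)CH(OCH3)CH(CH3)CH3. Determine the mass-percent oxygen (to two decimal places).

24.20%

Element totals:
  C: 7
  H: 16
  O: 2
Molecular formula: C7H16O2.
Molar mass = 132.203 g/mol.
Mass from O: 2 × 15.999 = 31.998 g/mol.
%O = 31.998 / 132.203 × 100 = 24.20%.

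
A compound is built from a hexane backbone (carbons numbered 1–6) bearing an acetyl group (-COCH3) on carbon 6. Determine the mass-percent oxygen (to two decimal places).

Atom tally by fragment:
  CH3 → C:1 H:3
  CH2 → C:1 H:2
  CH2 → C:1 H:2
  CH2 → C:1 H:2
  CH2 → C:1 H:2
  CH2COCH3 → C:3 H:5 O:1
Element totals:
  C: 8
  H: 16
  O: 1
Molecular formula: C8H16O.
Molar mass = 128.215 g/mol.
Mass from O: 1 × 15.999 = 15.999 g/mol.
%O = 15.999 / 128.215 × 100 = 12.48%.

12.48%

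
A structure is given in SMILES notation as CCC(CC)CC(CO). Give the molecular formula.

Atom tally by fragment:
  CH3 → C:1 H:3
  CH2 → C:1 H:2
  CH(C2H5) → C:3 H:6
  CH2 → C:1 H:2
  CH2CH2OH → C:2 H:5 O:1
Element totals:
  C: 8
  H: 18
  O: 1

C8H18O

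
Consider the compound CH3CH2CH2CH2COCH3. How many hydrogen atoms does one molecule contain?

Atom tally by fragment:
  CH3 → C:1 H:3
  CH2 → C:1 H:2
  CH2 → C:1 H:2
  CH2COCH3 → C:3 H:5 O:1
Element totals:
  C: 6
  H: 12
  O: 1

12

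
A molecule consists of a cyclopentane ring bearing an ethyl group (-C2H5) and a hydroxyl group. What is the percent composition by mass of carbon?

Atom tally by fragment:
  cyclopentane ring core → C:5 H:10
  (− 2 ring H displaced by substituents)
  + C2H5 → C:2 H:5
  + OH → O:1 H:1
Element totals:
  C: 7
  H: 14
  O: 1
Molecular formula: C7H14O.
Molar mass = 114.188 g/mol.
Mass from C: 7 × 12.011 = 84.077 g/mol.
%C = 84.077 / 114.188 × 100 = 73.63%.

73.63%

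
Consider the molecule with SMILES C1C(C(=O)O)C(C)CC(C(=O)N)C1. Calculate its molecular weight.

185.22 g/mol

Atom tally by fragment:
  cyclohexane ring core → C:6 H:12
  (− 3 ring H displaced by substituents)
  + COOH → C:1 H:1 O:2
  + CH3 → C:1 H:3
  + CONH2 → C:1 H:2 O:1 N:1
Element totals:
  C: 9
  H: 15
  N: 1
  O: 3
Molecular formula: C9H15NO3.
  M = 9(12.011) + 15(1.008) + 14.007 + 3(15.999)
    = 108.099 + 15.120 + 14.007 + 47.997 = 185.223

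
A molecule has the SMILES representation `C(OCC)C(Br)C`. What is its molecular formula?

Atom tally by fragment:
  C2H5OCH2 → C:3 H:7 O:1
  CH(Br) → C:1 H:1 Br:1
  CH3 → C:1 H:3
Element totals:
  C: 5
  H: 11
  Br: 1
  O: 1

C5H11BrO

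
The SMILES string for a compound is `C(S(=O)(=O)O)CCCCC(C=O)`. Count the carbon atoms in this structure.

Atom tally by fragment:
  HO3SCH2 → C:1 H:3 S:1 O:3
  CH2 → C:1 H:2
  CH2 → C:1 H:2
  CH2 → C:1 H:2
  CH2 → C:1 H:2
  CH2CHO → C:2 H:3 O:1
Element totals:
  C: 7
  H: 14
  O: 4
  S: 1

7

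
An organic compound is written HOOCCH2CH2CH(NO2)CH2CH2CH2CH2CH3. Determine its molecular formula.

C9H17NO4

Atom tally by fragment:
  HOOCCH2 → C:2 H:3 O:2
  CH2 → C:1 H:2
  CH(NO2) → C:1 H:1 N:1 O:2
  CH2 → C:1 H:2
  CH2 → C:1 H:2
  CH2 → C:1 H:2
  CH2 → C:1 H:2
  CH3 → C:1 H:3
Element totals:
  C: 9
  H: 17
  N: 1
  O: 4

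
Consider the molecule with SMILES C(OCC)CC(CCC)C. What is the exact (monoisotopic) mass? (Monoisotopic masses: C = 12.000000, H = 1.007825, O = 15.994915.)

144.1514

Atom tally by fragment:
  C2H5OCH2 → C:3 H:7 O:1
  CH2 → C:1 H:2
  CH(CH2CH2CH3) → C:4 H:8
  CH3 → C:1 H:3
Element totals:
  C: 9
  H: 20
  O: 1
Molecular formula: C9H20O.
  M = 9(12.0) + 20(1.007825) + 15.994915
    = 108.000000 + 20.156500 + 15.994915 = 144.151415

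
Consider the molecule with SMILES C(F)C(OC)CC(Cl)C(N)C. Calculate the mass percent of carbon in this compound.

Atom tally by fragment:
  FCH2 → C:1 H:2 F:1
  CH(OCH3) → C:2 H:4 O:1
  CH2 → C:1 H:2
  CH(Cl) → C:1 H:1 Cl:1
  CH(NH2) → C:1 H:3 N:1
  CH3 → C:1 H:3
Element totals:
  C: 7
  H: 15
  Cl: 1
  F: 1
  N: 1
  O: 1
Molecular formula: C7H15ClFNO.
Molar mass = 183.651 g/mol.
Mass from C: 7 × 12.011 = 84.077 g/mol.
%C = 84.077 / 183.651 × 100 = 45.78%.

45.78%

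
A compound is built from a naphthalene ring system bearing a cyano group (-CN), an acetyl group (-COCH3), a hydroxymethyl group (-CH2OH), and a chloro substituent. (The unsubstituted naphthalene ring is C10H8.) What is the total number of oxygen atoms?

2

Atom tally by fragment:
  naphthalene ring system core → C:10 H:8
  (− 4 ring H displaced by substituents)
  + CN → C:1 N:1
  + COCH3 → C:2 H:3 O:1
  + CH2OH → C:1 H:3 O:1
  + Cl → Cl:1
Element totals:
  C: 14
  H: 10
  Cl: 1
  N: 1
  O: 2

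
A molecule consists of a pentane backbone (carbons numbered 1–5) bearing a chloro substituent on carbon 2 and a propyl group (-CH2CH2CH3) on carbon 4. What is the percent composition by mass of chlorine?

Atom tally by fragment:
  CH3 → C:1 H:3
  CH(Cl) → C:1 H:1 Cl:1
  CH2 → C:1 H:2
  CH(CH2CH2CH3) → C:4 H:8
  CH3 → C:1 H:3
Element totals:
  C: 8
  H: 17
  Cl: 1
Molecular formula: C8H17Cl.
Molar mass = 148.674 g/mol.
Mass from Cl: 1 × 35.45 = 35.450 g/mol.
%Cl = 35.450 / 148.674 × 100 = 23.84%.

23.84%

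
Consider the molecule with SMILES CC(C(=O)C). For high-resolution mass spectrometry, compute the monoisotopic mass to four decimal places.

Atom tally by fragment:
  CH3 → C:1 H:3
  CH2COCH3 → C:3 H:5 O:1
Element totals:
  C: 4
  H: 8
  O: 1
Molecular formula: C4H8O.
  M = 4(12.0) + 8(1.007825) + 15.994915
    = 48.000000 + 8.062600 + 15.994915 = 72.057515

72.0575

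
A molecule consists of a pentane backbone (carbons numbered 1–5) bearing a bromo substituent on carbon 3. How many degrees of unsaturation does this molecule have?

0

Atom tally by fragment:
  CH3 → C:1 H:3
  CH2 → C:1 H:2
  CH(Br) → C:1 H:1 Br:1
  CH2 → C:1 H:2
  CH3 → C:1 H:3
Element totals:
  C: 5
  H: 11
  Br: 1
Molecular formula: C5H11Br.
DoU = (2C + 2 + N − H − X) / 2 = (2·5 + 2 + 0 − 11 − 1) / 2 = 0.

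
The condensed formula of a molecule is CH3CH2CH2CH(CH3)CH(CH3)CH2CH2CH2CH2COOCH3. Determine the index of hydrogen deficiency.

Atom tally by fragment:
  CH3 → C:1 H:3
  CH2 → C:1 H:2
  CH2 → C:1 H:2
  CH(CH3) → C:2 H:4
  CH(CH3) → C:2 H:4
  CH2 → C:1 H:2
  CH2 → C:1 H:2
  CH2 → C:1 H:2
  CH2COOCH3 → C:3 H:5 O:2
Element totals:
  C: 13
  H: 26
  O: 2
Molecular formula: C13H26O2.
DoU = (2C + 2 + N − H − X) / 2 = (2·13 + 2 + 0 − 26 − 0) / 2 = 1.

1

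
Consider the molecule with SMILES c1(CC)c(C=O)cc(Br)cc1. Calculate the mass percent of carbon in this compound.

Atom tally by fragment:
  benzene ring core → C:6 H:6
  (− 3 ring H displaced by substituents)
  + C2H5 → C:2 H:5
  + CHO → C:1 H:1 O:1
  + Br → Br:1
Element totals:
  C: 9
  H: 9
  Br: 1
  O: 1
Molecular formula: C9H9BrO.
Molar mass = 213.074 g/mol.
Mass from C: 9 × 12.011 = 108.099 g/mol.
%C = 108.099 / 213.074 × 100 = 50.73%.

50.73%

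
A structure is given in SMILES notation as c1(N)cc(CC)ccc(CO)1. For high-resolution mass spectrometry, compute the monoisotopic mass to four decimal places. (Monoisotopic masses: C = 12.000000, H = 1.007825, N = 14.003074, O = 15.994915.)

Atom tally by fragment:
  benzene ring core → C:6 H:6
  (− 3 ring H displaced by substituents)
  + NH2 → N:1 H:2
  + C2H5 → C:2 H:5
  + CH2OH → C:1 H:3 O:1
Element totals:
  C: 9
  H: 13
  N: 1
  O: 1
Molecular formula: C9H13NO.
  M = 9(12.0) + 13(1.007825) + 14.003074 + 15.994915
    = 108.000000 + 13.101725 + 14.003074 + 15.994915 = 151.099714

151.0997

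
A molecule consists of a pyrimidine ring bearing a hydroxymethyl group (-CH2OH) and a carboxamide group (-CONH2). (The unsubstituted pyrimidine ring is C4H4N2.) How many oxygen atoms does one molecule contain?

2

Atom tally by fragment:
  pyrimidine ring core → C:4 H:4 N:2
  (− 2 ring H displaced by substituents)
  + CH2OH → C:1 H:3 O:1
  + CONH2 → C:1 H:2 O:1 N:1
Element totals:
  C: 6
  H: 7
  N: 3
  O: 2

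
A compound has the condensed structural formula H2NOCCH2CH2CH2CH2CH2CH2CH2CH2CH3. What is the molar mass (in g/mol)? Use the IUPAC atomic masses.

Atom tally by fragment:
  H2NOCCH2 → C:2 H:4 O:1 N:1
  CH2 → C:1 H:2
  CH2 → C:1 H:2
  CH2 → C:1 H:2
  CH2 → C:1 H:2
  CH2 → C:1 H:2
  CH2 → C:1 H:2
  CH2 → C:1 H:2
  CH3 → C:1 H:3
Element totals:
  C: 10
  H: 21
  N: 1
  O: 1
Molecular formula: C10H21NO.
  M = 10(12.011) + 21(1.008) + 14.007 + 15.999
    = 120.110 + 21.168 + 14.007 + 15.999 = 171.284

171.28 g/mol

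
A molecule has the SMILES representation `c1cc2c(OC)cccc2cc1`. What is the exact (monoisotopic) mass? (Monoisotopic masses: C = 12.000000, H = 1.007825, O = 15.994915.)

Atom tally by fragment:
  naphthalene ring system core → C:10 H:8
  (− 1 ring H displaced by substituents)
  + OCH3 → C:1 H:3 O:1
Element totals:
  C: 11
  H: 10
  O: 1
Molecular formula: C11H10O.
  M = 11(12.0) + 10(1.007825) + 15.994915
    = 132.000000 + 10.078250 + 15.994915 = 158.073165

158.0732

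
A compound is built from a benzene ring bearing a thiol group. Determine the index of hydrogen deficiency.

4

Atom tally by fragment:
  benzene ring core → C:6 H:6
  (− 1 ring H displaced by substituents)
  + SH → S:1 H:1
Element totals:
  C: 6
  H: 6
  S: 1
Molecular formula: C6H6S.
DoU = (2C + 2 + N − H − X) / 2 = (2·6 + 2 + 0 − 6 − 0) / 2 = 4.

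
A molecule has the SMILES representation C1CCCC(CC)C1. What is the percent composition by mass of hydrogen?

Atom tally by fragment:
  cyclohexane ring core → C:6 H:12
  (− 1 ring H displaced by substituents)
  + C2H5 → C:2 H:5
Element totals:
  C: 8
  H: 16
Molecular formula: C8H16.
Molar mass = 112.216 g/mol.
Mass from H: 16 × 1.008 = 16.128 g/mol.
%H = 16.128 / 112.216 × 100 = 14.37%.

14.37%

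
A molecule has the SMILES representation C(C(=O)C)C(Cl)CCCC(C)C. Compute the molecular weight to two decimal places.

Atom tally by fragment:
  CH3COCH2 → C:3 H:5 O:1
  CH(Cl) → C:1 H:1 Cl:1
  CH2 → C:1 H:2
  CH2 → C:1 H:2
  CH2 → C:1 H:2
  CH(CH3) → C:2 H:4
  CH3 → C:1 H:3
Element totals:
  C: 10
  H: 19
  Cl: 1
  O: 1
Molecular formula: C10H19ClO.
  M = 10(12.011) + 19(1.008) + 35.45 + 15.999
    = 120.110 + 19.152 + 35.450 + 15.999 = 190.711

190.71 g/mol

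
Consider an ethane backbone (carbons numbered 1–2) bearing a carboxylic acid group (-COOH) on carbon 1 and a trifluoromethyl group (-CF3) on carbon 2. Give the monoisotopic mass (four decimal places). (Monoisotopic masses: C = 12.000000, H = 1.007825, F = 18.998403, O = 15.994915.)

Atom tally by fragment:
  HOOCCH2 → C:2 H:3 O:2
  CH2CF3 → C:2 H:2 F:3
Element totals:
  C: 4
  H: 5
  F: 3
  O: 2
Molecular formula: C4H5F3O2.
  M = 4(12.0) + 5(1.007825) + 3(18.998403) + 2(15.994915)
    = 48.000000 + 5.039125 + 56.995209 + 31.989830 = 142.024164

142.0242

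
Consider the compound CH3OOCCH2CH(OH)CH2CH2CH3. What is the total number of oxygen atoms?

3

Atom tally by fragment:
  CH3OOCCH2 → C:3 H:5 O:2
  CH(OH) → C:1 H:2 O:1
  CH2 → C:1 H:2
  CH2 → C:1 H:2
  CH3 → C:1 H:3
Element totals:
  C: 7
  H: 14
  O: 3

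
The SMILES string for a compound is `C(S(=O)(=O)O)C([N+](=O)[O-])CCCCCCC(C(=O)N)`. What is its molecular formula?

Atom tally by fragment:
  HO3SCH2 → C:1 H:3 S:1 O:3
  CH(NO2) → C:1 H:1 N:1 O:2
  CH2 → C:1 H:2
  CH2 → C:1 H:2
  CH2 → C:1 H:2
  CH2 → C:1 H:2
  CH2 → C:1 H:2
  CH2 → C:1 H:2
  CH2CONH2 → C:2 H:4 O:1 N:1
Element totals:
  C: 10
  H: 20
  N: 2
  O: 6
  S: 1

C10H20N2O6S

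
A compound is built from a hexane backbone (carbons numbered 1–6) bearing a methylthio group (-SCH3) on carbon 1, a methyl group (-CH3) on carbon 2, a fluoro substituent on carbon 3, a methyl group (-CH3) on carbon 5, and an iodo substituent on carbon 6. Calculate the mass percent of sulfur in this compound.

Atom tally by fragment:
  CH3SCH2 → C:2 H:5 S:1
  CH(CH3) → C:2 H:4
  CH(F) → C:1 H:1 F:1
  CH2 → C:1 H:2
  CH(CH3) → C:2 H:4
  CH2I → C:1 H:2 I:1
Element totals:
  C: 9
  H: 18
  F: 1
  I: 1
  S: 1
Molecular formula: C9H18FIS.
Molar mass = 304.205 g/mol.
Mass from S: 1 × 32.06 = 32.060 g/mol.
%S = 32.060 / 304.205 × 100 = 10.54%.

10.54%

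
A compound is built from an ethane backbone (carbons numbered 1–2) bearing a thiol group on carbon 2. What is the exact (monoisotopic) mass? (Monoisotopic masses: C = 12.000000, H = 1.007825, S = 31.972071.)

62.0190

Atom tally by fragment:
  CH3 → C:1 H:3
  CH2SH → C:1 H:3 S:1
Element totals:
  C: 2
  H: 6
  S: 1
Molecular formula: C2H6S.
  M = 2(12.0) + 6(1.007825) + 31.972071
    = 24.000000 + 6.046950 + 31.972071 = 62.019021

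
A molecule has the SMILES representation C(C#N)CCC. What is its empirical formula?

C5H9N

Atom tally by fragment:
  NCCH2 → C:2 H:2 N:1
  CH2 → C:1 H:2
  CH2 → C:1 H:2
  CH3 → C:1 H:3
Element totals:
  C: 5
  H: 9
  N: 1
Molecular formula: C5H9N.
gcd of subscripts (5, 9, 1) = 1, so the empirical formula equals the molecular formula.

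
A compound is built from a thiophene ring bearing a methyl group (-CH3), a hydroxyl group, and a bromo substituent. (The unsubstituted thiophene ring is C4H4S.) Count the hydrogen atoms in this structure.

5

Atom tally by fragment:
  thiophene ring core → C:4 H:4 S:1
  (− 3 ring H displaced by substituents)
  + CH3 → C:1 H:3
  + OH → O:1 H:1
  + Br → Br:1
Element totals:
  C: 5
  H: 5
  Br: 1
  O: 1
  S: 1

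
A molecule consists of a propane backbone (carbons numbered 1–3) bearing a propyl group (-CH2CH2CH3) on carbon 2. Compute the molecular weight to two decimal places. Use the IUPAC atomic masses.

86.18 g/mol

Atom tally by fragment:
  CH3 → C:1 H:3
  CH(CH2CH2CH3) → C:4 H:8
  CH3 → C:1 H:3
Element totals:
  C: 6
  H: 14
Molecular formula: C6H14.
  M = 6(12.011) + 14(1.008)
    = 72.066 + 14.112 = 86.178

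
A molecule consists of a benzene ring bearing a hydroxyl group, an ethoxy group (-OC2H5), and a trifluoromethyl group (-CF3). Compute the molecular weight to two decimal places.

206.16 g/mol

Atom tally by fragment:
  benzene ring core → C:6 H:6
  (− 3 ring H displaced by substituents)
  + OH → O:1 H:1
  + OC2H5 → C:2 H:5 O:1
  + CF3 → C:1 F:3
Element totals:
  C: 9
  H: 9
  F: 3
  O: 2
Molecular formula: C9H9F3O2.
  M = 9(12.011) + 9(1.008) + 3(18.998) + 2(15.999)
    = 108.099 + 9.072 + 56.994 + 31.998 = 206.163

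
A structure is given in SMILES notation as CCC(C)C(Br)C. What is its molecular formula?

Atom tally by fragment:
  CH3 → C:1 H:3
  CH2 → C:1 H:2
  CH(CH3) → C:2 H:4
  CH(Br) → C:1 H:1 Br:1
  CH3 → C:1 H:3
Element totals:
  C: 6
  H: 13
  Br: 1

C6H13Br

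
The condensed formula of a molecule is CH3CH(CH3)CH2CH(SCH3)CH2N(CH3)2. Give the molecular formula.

C9H21NS

Atom tally by fragment:
  CH3 → C:1 H:3
  CH(CH3) → C:2 H:4
  CH2 → C:1 H:2
  CH(SCH3) → C:2 H:4 S:1
  CH2N(CH3)2 → C:3 H:8 N:1
Element totals:
  C: 9
  H: 21
  N: 1
  S: 1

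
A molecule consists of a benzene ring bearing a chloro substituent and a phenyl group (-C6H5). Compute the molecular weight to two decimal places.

Atom tally by fragment:
  benzene ring core → C:6 H:6
  (− 2 ring H displaced by substituents)
  + Cl → Cl:1
  + C6H5 → C:6 H:5
Element totals:
  C: 12
  H: 9
  Cl: 1
Molecular formula: C12H9Cl.
  M = 12(12.011) + 9(1.008) + 35.45
    = 144.132 + 9.072 + 35.450 = 188.654

188.65 g/mol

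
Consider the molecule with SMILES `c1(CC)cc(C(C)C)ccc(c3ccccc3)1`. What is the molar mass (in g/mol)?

Atom tally by fragment:
  benzene ring core → C:6 H:6
  (− 3 ring H displaced by substituents)
  + C2H5 → C:2 H:5
  + CH(CH3)2 → C:3 H:7
  + C6H5 → C:6 H:5
Element totals:
  C: 17
  H: 20
Molecular formula: C17H20.
  M = 17(12.011) + 20(1.008)
    = 204.187 + 20.160 = 224.347

224.35 g/mol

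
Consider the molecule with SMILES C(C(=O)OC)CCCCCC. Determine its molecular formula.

Atom tally by fragment:
  CH3OOCCH2 → C:3 H:5 O:2
  CH2 → C:1 H:2
  CH2 → C:1 H:2
  CH2 → C:1 H:2
  CH2 → C:1 H:2
  CH2 → C:1 H:2
  CH3 → C:1 H:3
Element totals:
  C: 9
  H: 18
  O: 2

C9H18O2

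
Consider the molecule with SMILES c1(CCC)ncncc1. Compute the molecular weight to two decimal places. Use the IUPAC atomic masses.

122.17 g/mol

Atom tally by fragment:
  pyrimidine ring core → C:4 H:4 N:2
  (− 1 ring H displaced by substituents)
  + CH2CH2CH3 → C:3 H:7
Element totals:
  C: 7
  H: 10
  N: 2
Molecular formula: C7H10N2.
  M = 7(12.011) + 10(1.008) + 2(14.007)
    = 84.077 + 10.080 + 28.014 = 122.171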